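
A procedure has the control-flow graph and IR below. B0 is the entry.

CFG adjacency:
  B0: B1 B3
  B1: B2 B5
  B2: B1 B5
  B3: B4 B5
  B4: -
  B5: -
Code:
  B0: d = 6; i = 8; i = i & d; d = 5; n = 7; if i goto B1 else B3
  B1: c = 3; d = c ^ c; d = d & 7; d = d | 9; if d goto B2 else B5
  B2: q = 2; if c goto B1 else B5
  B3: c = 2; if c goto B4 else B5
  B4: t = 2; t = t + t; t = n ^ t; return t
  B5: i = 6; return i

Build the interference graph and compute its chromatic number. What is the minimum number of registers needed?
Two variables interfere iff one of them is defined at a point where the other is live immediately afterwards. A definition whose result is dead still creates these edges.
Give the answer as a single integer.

Answer: 2

Analysis:
Block summaries:
  B0: def={d,i,n} ue=∅
  B1: def={c,d} ue=∅
  B2: def={q} ue={c}
  B3: def={c} ue=∅
  B4: def={t} ue={n}
  B5: def={i} ue=∅

Backward fixpoint:
  live B0: ∅→{n}
  live B1: ∅→{c}
  live B2: {c}→∅
  live B3: {n}→{n}
  live B4: {n}→∅
  live B5: ∅→∅

Interference:
  c: {d,n,q}
  d: {c,i}
  i: {d,n}
  n: {c,i,t}
  q: {c}
  t: {n}

Colouring:
  lower bound: {c,d} mutually conflict ⇒ χ ≥ 2
  2-colouring: R0={c,i,t}  R1={d,n,q}
  χ = 2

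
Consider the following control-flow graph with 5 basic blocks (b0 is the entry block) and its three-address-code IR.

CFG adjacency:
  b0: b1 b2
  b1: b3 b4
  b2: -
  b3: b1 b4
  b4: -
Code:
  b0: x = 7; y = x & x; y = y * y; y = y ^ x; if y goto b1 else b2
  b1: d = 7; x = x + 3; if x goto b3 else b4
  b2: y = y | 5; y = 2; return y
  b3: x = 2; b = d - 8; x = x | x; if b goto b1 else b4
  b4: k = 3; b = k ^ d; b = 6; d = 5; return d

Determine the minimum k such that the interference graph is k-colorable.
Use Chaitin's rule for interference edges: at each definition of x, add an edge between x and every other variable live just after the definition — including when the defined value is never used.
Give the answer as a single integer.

Block summaries:
  b0: {x,y} / ∅
  b1: {d,x} / {x}
  b2: {y} / {y}
  b3: {b,x} / {d}
  b4: {b,d,k} / {d}

Backward fixpoint:
  b0 li=∅ lo={x,y}
  b1 li={x} lo={d}
  b2 li={y} lo=∅
  b3 li={d} lo={d,x}
  b4 li={d} lo=∅

Interference:
  b: {d,x}
  d: {b,k,x}
  k: {d}
  x: {b,d,y}
  y: {x}

Colouring:
  clique {b,d,x} ⇒ need ≥ 3
  3-colouring: R0={d,y}  R1={k,x}  R2={b}
  χ = 3

Answer: 3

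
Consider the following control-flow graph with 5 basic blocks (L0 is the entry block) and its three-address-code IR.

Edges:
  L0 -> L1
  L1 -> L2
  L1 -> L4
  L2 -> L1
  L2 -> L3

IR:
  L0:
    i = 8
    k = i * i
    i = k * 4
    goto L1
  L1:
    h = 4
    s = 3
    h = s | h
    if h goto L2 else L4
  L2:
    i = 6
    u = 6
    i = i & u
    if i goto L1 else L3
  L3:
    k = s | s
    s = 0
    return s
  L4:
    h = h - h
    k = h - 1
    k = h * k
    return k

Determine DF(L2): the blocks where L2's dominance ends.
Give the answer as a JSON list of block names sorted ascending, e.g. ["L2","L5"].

Answer: ["L1"]

Derivation:
idom tree: L1←L0 L2←L1 L3←L2 L4←L1
Dom∩ at merges:
  L1: preds {L0,L2}: {L0} ∩ {L0,L1,L2} = {L0}; idom=L0

DF walk-up:
  L1←L0: walk · to L0
  L1←L2: walk L2→L1 to L0
  L0 → ∅
  L1 → {L1}
  L2 → {L1}
  L3 → ∅
  L4 → ∅

DF(L2) = ["L1"]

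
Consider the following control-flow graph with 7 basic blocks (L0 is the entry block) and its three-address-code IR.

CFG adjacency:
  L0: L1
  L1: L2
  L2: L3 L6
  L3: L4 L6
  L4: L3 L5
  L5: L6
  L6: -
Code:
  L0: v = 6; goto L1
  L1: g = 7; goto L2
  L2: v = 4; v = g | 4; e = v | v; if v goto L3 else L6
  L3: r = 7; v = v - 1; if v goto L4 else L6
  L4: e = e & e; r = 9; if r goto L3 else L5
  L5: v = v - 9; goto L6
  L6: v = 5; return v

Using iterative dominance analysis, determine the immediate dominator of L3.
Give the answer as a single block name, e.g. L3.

idom tree: L1←L0 L2←L1 L3←L2 L4←L3 L5←L4 L6←L2
Dom∩ at merges:
  L3: preds {L2,L4}: {L0,L1,L2} ∩ {L0,L1,L2,L3,L4} = {L0,L1,L2}; idom=L2
  L6: preds {L2,L3,L5}: {L0,L1,L2} ∩ {L0,L1,L2,L3} ∩ {L0,L1,L2,L3,L4,L5} = {L0,L1,L2}; idom=L2

idom(L3) = L2

Answer: L2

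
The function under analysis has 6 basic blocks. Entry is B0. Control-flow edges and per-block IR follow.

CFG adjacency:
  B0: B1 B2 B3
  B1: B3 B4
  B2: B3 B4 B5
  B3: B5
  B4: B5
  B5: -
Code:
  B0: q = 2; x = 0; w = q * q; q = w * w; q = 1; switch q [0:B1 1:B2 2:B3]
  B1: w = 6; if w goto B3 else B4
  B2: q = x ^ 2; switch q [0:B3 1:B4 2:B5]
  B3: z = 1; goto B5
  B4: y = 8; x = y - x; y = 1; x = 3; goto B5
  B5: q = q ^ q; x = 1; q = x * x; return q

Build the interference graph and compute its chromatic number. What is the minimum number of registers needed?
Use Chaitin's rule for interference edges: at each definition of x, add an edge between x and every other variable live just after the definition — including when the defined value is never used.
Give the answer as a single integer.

Answer: 3

Derivation:
Per-block:
  B0 def {q,w,x} use ∅
  B1 def {w} use ∅
  B2 def {q} use {x}
  B3 def {z} use ∅
  B4 def {x,y} use {x}
  B5 def {q,x} use {q}

Liveness:
  B0: in=∅ out={q,x}
  B1: in={q,x} out={q,x}
  B2: in={x} out={q,x}
  B3: in={q} out={q}
  B4: in={q,x} out={q}
  B5: in={q} out=∅

Conflict graph:
  q↔{w,x,y,z}
  w↔{q,x}
  x↔{q,w,y}
  y↔{q,x}
  z↔{q}

Chromatic number:
  {q,w,x} pairwise interfere (3-clique) ⇒ χ ≥ 3
  3-colouring: r0={q}  r1={x,z}  r2={w,y}
  χ = 3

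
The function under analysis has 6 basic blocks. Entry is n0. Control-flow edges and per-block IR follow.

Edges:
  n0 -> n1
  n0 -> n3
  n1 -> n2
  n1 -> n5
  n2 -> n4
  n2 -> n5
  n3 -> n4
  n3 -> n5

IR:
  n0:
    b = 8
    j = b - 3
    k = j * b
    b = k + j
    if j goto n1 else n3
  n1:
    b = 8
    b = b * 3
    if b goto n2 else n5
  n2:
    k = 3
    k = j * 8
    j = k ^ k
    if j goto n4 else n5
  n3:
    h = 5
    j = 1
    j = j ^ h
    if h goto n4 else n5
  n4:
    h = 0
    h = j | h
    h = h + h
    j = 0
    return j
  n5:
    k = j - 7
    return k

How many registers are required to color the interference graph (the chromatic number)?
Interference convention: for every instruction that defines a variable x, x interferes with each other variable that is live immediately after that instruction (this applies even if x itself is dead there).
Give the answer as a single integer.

Per-block:
  n0: def={b,j,k} ue=∅
  n1: def={b} ue=∅
  n2: def={j,k} ue={j}
  n3: def={h,j} ue=∅
  n4: def={h,j} ue={j}
  n5: def={k} ue={j}

Liveness:
  live n0: ∅→{j}
  live n1: {j}→{j}
  live n2: {j}→{j}
  live n3: ∅→{j}
  live n4: {j}→∅
  live n5: {j}→∅

Conflict graph:
  b — {j}
  h — {j}
  j — {b,h,k}
  k — {j}

Registers:
  {b,j} pairwise interfere (2-clique) ⇒ χ ≥ 2
  2-colouring: r0={j}  r1={b,h,k}
  χ = 2

Answer: 2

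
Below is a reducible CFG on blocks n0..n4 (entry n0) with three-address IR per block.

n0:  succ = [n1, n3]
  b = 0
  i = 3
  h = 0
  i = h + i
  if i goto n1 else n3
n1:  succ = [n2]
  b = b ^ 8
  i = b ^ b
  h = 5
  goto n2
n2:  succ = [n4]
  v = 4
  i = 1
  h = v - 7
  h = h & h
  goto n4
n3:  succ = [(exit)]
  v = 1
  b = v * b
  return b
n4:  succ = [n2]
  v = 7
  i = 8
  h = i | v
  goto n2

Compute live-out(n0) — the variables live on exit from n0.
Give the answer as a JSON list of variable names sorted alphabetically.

Answer: ["b"]

Working:
Per-block:
  n0 def {b,h,i} use ∅
  n1 def {b,h,i} use {b}
  n2 def {h,i,v} use ∅
  n3 def {b,v} use {b}
  n4 def {h,i,v} use ∅

Backward fixpoint:
  n0 li=∅ lo={b}
  n1 li={b} lo=∅
  n2 li=∅ lo=∅
  n3 li={b} lo=∅
  n4 li=∅ lo=∅

live-out(n0) = ["b"]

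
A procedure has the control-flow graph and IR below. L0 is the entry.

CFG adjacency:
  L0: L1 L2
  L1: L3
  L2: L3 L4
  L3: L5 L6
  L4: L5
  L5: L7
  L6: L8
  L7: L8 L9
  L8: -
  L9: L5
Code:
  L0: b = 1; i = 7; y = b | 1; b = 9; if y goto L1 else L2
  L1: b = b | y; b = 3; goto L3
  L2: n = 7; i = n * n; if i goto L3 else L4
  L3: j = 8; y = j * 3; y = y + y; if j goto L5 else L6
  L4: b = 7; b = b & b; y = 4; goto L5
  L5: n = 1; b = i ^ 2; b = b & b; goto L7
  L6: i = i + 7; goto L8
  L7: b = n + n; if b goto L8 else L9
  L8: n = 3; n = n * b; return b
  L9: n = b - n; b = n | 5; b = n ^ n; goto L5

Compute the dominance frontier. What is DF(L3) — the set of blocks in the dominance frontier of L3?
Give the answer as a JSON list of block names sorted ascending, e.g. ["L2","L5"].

idom tree: L1←L0 L2←L0 L3←L0 L4←L2 L5←L0 L6←L3 L7←L5 L8←L0 L9←L7
Join-block Dom:
  L3: preds {L1,L2}: {L0,L1} ∩ {L0,L2} = {L0}; idom=L0
  L5: preds {L3,L4,L9}: {L0,L3} ∩ {L0,L2,L4} ∩ {L0,L5,L7,L9} = {L0}; idom=L0
  L8: preds {L6,L7}: {L0,L3,L6} ∩ {L0,L5,L7} = {L0}; idom=L0

DF walk-up:
  join L3 pred L1: L1 stop@L0
  join L3 pred L2: L2 stop@L0
  join L5 pred L3: L3 stop@L0
  join L5 pred L4: L4→L2 stop@L0
  join L5 pred L9: L9→L7→L5 stop@L0
  join L8 pred L6: L6→L3 stop@L0
  join L8 pred L7: L7→L5 stop@L0
  L0 → ∅
  L1 → {L3}
  L2 → {L3,L5}
  L3 → {L5,L8}
  L4 → {L5}
  L5 → {L5,L8}
  L6 → {L8}
  L7 → {L5,L8}
  L8 → ∅
  L9 → {L5}

DF(L3) = ["L5", "L8"]

Answer: ["L5", "L8"]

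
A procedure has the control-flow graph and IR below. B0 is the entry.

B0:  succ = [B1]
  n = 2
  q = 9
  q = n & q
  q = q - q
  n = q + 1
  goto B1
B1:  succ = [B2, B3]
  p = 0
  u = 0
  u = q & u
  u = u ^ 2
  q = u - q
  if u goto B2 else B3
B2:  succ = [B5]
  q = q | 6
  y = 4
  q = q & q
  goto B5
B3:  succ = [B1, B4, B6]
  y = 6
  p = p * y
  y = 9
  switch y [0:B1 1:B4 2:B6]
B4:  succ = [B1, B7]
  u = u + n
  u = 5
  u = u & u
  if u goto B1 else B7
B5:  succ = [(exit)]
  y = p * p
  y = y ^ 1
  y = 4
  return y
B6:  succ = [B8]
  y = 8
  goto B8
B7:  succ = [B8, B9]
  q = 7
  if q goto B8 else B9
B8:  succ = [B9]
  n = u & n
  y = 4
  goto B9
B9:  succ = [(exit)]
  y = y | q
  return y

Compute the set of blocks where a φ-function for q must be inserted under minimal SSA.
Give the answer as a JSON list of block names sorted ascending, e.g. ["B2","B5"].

Answer: ["B1", "B8", "B9"]

Derivation:
idom tree: B1←B0 B2←B1 B3←B1 B4←B3 B5←B2 B6←B3 B7←B4 B8←B3 B9←B3
Dom∩ at merges:
  B1: preds {B0,B3,B4}: {B0} ∩ {B0,B1,B3} ∩ {B0,B1,B3,B4} = {B0}; idom=B0
  B8: preds {B6,B7}: {B0,B1,B3,B6} ∩ {B0,B1,B3,B4,B7} = {B0,B1,B3}; idom=B3
  B9: preds {B7,B8}: {B0,B1,B3,B4,B7} ∩ {B0,B1,B3,B8} = {B0,B1,B3}; idom=B3

DF derivation:
  join B1 pred B0: · stop@B0
  join B1 pred B3: B3→B1 stop@B0
  join B1 pred B4: B4→B3→B1 stop@B0
  join B8 pred B6: B6 stop@B3
  join B8 pred B7: B7→B4 stop@B3
  join B9 pred B7: B7→B4 stop@B3
  join B9 pred B8: B8 stop@B3
  B0: DF=∅
  B1: DF={B1}
  B2: DF=∅
  B3: DF={B1}
  B4: DF={B1,B8,B9}
  B5: DF=∅
  B6: DF={B8}
  B7: DF={B8,B9}
  B8: DF={B9}
  B9: DF=∅

φ for q: defs {B0,B1,B2,B7}
  DF⁺ = {B1,B8,B9}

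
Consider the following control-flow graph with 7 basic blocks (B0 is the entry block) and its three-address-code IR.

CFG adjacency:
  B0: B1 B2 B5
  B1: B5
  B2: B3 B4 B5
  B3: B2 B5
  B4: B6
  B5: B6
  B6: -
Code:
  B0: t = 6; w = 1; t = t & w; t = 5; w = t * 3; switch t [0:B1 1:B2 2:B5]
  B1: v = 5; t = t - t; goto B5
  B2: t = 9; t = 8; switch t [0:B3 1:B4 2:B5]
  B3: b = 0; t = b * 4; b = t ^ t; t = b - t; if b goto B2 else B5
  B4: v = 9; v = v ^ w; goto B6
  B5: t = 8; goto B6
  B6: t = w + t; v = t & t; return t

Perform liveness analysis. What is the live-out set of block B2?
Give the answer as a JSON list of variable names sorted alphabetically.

Per-block:
  B0: {t,w} / ∅
  B1: {t,v} / {t}
  B2: {t} / ∅
  B3: {b,t} / ∅
  B4: {v} / {w}
  B5: {t} / ∅
  B6: {t,v} / {t,w}

Backward fixpoint:
  live B0: ∅→{t,w}
  live B1: {t,w}→{w}
  live B2: {w}→{t,w}
  live B3: {w}→{w}
  live B4: {t,w}→{t,w}
  live B5: {w}→{t,w}
  live B6: {t,w}→∅

live-out(B2) = ["t", "w"]

Answer: ["t", "w"]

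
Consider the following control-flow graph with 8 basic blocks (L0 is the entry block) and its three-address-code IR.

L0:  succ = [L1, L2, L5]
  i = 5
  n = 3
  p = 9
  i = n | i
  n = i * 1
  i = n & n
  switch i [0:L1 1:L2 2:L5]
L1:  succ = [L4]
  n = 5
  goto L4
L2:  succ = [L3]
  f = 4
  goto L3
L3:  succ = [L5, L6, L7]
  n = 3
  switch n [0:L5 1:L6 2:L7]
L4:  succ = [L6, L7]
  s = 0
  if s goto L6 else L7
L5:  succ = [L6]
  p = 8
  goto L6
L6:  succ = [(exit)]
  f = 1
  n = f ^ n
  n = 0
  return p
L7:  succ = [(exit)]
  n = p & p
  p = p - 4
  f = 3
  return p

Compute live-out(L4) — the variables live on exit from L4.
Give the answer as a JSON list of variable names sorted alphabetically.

Answer: ["n", "p"]

Analysis:
Per-block:
  L0 def {i,n,p} use ∅
  L1 def {n} use ∅
  L2 def {f} use ∅
  L3 def {n} use ∅
  L4 def {s} use ∅
  L5 def {p} use ∅
  L6 def {f,n} use {n,p}
  L7 def {f,n,p} use {p}

Live sets:
  L0 li=∅ lo={n,p}
  L1 li={p} lo={n,p}
  L2 li={p} lo={p}
  L3 li={p} lo={n,p}
  L4 li={n,p} lo={n,p}
  L5 li={n} lo={n,p}
  L6 li={n,p} lo=∅
  L7 li={p} lo=∅

live-out(L4) = ["n", "p"]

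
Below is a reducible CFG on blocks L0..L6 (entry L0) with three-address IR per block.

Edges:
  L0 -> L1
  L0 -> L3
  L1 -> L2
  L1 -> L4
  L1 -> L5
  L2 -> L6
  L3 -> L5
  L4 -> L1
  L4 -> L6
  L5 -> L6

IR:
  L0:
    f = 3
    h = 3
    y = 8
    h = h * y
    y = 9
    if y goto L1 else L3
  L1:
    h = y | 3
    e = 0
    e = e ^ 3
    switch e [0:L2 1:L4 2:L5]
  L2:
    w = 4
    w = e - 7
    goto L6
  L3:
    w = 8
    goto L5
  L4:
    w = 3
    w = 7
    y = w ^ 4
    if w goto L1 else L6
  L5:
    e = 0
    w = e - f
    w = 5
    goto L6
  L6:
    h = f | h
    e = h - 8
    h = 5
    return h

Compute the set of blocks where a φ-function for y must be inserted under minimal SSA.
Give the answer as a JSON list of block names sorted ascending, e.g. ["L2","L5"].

Answer: ["L1", "L5", "L6"]

Analysis:
idom tree: L1←L0 L2←L1 L3←L0 L4←L1 L5←L0 L6←L0
Join-block Dom:
  L1: preds {L0,L4}: {L0} ∩ {L0,L1,L4} = {L0}; idom=L0
  L5: preds {L1,L3}: {L0,L1} ∩ {L0,L3} = {L0}; idom=L0
  L6: preds {L2,L4,L5}: {L0,L1,L2} ∩ {L0,L1,L4} ∩ {L0,L5} = {L0}; idom=L0

DF walk-up:
  L1←L0: walk · to L0
  L1←L4: walk L4→L1 to L0
  L5←L1: walk L1 to L0
  L5←L3: walk L3 to L0
  L6←L2: walk L2→L1 to L0
  L6←L4: walk L4→L1 to L0
  L6←L5: walk L5 to L0
  L0: DF=∅
  L1: DF={L1,L5,L6}
  L2: DF={L6}
  L3: DF={L5}
  L4: DF={L1,L6}
  L5: DF={L6}
  L6: DF=∅

φ for y: defs {L0,L4}
  DF⁺ = {L1,L5,L6}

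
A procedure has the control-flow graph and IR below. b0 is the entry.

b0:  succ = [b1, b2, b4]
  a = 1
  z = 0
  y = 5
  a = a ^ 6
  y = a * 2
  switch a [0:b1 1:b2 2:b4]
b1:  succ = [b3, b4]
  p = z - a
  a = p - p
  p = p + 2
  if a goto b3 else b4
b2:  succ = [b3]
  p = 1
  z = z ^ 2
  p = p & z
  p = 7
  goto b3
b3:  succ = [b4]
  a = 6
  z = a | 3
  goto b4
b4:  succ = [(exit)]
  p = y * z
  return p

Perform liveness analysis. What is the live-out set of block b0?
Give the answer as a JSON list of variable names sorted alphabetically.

Answer: ["a", "y", "z"]

Derivation:
Per-block:
  b0 def {a,y,z} use ∅
  b1 def {a,p} use {a,z}
  b2 def {p,z} use {z}
  b3 def {a,z} use ∅
  b4 def {p} use {y,z}

Liveness:
  live b0: ∅→{a,y,z}
  live b1: {a,y,z}→{y,z}
  live b2: {y,z}→{y}
  live b3: {y}→{y,z}
  live b4: {y,z}→∅

live-out(b0) = ["a", "y", "z"]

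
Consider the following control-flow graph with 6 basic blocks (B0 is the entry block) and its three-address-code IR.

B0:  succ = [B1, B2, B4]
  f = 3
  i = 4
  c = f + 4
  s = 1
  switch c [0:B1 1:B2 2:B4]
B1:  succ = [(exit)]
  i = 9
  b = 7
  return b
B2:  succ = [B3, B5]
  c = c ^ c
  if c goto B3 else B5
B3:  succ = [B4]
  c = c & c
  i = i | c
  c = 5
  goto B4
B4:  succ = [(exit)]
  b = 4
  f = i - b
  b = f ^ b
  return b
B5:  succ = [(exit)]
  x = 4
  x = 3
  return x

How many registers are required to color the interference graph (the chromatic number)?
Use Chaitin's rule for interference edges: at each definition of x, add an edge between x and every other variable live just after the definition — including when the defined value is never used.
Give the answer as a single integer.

Answer: 3

Derivation:
Block summaries:
  B0: def={c,f,i,s} ue=∅
  B1: def={b,i} ue=∅
  B2: def={c} ue={c}
  B3: def={c,i} ue={c,i}
  B4: def={b,f} ue={i}
  B5: def={x} ue=∅

Live sets:
  live B0: ∅→{c,i}
  live B1: ∅→∅
  live B2: {c,i}→{c,i}
  live B3: {c,i}→{i}
  live B4: {i}→∅
  live B5: ∅→∅

Conflict graph:
  b: {f,i}
  c: {i,s}
  f: {b,i}
  i: {b,c,f,s}
  s: {c,i}
  x: ∅

Chromatic number:
  clique {b,f,i} ⇒ need ≥ 3
  3-colouring: c0={i,x}  c1={b,c}  c2={f,s}
  χ = 3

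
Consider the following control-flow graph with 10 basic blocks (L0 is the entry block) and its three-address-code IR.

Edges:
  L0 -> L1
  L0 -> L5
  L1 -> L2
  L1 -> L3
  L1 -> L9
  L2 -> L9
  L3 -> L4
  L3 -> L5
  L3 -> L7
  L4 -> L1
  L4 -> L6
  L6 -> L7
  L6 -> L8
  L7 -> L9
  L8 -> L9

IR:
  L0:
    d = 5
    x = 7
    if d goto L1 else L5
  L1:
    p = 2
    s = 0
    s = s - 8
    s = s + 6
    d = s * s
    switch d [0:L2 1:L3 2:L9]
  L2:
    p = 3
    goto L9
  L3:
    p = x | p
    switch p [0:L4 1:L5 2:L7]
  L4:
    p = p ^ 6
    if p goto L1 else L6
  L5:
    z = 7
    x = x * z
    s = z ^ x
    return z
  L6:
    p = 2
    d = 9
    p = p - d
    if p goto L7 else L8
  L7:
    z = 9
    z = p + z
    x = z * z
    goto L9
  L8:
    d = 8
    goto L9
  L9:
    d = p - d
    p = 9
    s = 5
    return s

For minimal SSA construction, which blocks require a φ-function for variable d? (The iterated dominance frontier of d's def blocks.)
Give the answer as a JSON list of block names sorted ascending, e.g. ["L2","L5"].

idom tree: L1←L0 L2←L1 L3←L1 L4←L3 L5←L0 L6←L4 L7←L3 L8←L6 L9←L1
Join-block Dom:
  L1: preds {L0,L4}: {L0} ∩ {L0,L1,L3,L4} = {L0}; idom=L0
  L5: preds {L0,L3}: {L0} ∩ {L0,L1,L3} = {L0}; idom=L0
  L7: preds {L3,L6}: {L0,L1,L3} ∩ {L0,L1,L3,L4,L6} = {L0,L1,L3}; idom=L3
  L9: preds {L1,L2,L7,L8}: {L0,L1} ∩ {L0,L1,L2} ∩ {L0,L1,L3,L7} ∩ {L0,L1,L3,L4,L6,L8} = {L0,L1}; idom=L1

DF derivation:
  join L1 pred L0: · stop@L0
  join L1 pred L4: L4→L3→L1 stop@L0
  join L5 pred L0: · stop@L0
  join L5 pred L3: L3→L1 stop@L0
  join L7 pred L3: · stop@L3
  join L7 pred L6: L6→L4 stop@L3
  join L9 pred L1: · stop@L1
  join L9 pred L2: L2 stop@L1
  join L9 pred L7: L7→L3 stop@L1
  join L9 pred L8: L8→L6→L4→L3 stop@L1
  L0: DF=∅
  L1: DF={L1,L5}
  L2: DF={L9}
  L3: DF={L1,L5,L9}
  L4: DF={L1,L7,L9}
  L5: DF=∅
  L6: DF={L7,L9}
  L7: DF={L9}
  L8: DF={L9}
  L9: DF=∅

φ for d: defs {L0,L1,L6,L8,L9}
  DF⁺ = {L1,L5,L7,L9}

Answer: ["L1", "L5", "L7", "L9"]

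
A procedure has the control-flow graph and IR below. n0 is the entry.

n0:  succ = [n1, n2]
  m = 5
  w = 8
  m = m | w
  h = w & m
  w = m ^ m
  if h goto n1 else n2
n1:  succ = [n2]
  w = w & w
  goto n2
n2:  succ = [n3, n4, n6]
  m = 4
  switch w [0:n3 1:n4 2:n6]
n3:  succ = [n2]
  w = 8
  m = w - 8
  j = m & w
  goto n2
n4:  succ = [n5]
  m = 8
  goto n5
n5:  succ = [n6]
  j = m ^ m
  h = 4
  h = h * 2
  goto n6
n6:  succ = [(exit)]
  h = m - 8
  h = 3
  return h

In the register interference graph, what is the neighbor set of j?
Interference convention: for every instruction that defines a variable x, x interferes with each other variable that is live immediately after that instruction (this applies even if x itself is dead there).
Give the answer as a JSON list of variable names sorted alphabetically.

Answer: ["m", "w"]

Working:
Per-block:
  n0: def={h,m,w} ue=∅
  n1: def={w} ue={w}
  n2: def={m} ue={w}
  n3: def={j,m,w} ue=∅
  n4: def={m} ue=∅
  n5: def={h,j} ue={m}
  n6: def={h} ue={m}

Live sets:
  n0: in=∅ out={w}
  n1: in={w} out={w}
  n2: in={w} out={m}
  n3: in=∅ out={w}
  n4: in=∅ out={m}
  n5: in={m} out={m}
  n6: in={m} out=∅

Conflict graph:
  h: {m,w}
  j: {m,w}
  m: {h,j,w}
  w: {h,j,m}

N(j) = ["m", "w"]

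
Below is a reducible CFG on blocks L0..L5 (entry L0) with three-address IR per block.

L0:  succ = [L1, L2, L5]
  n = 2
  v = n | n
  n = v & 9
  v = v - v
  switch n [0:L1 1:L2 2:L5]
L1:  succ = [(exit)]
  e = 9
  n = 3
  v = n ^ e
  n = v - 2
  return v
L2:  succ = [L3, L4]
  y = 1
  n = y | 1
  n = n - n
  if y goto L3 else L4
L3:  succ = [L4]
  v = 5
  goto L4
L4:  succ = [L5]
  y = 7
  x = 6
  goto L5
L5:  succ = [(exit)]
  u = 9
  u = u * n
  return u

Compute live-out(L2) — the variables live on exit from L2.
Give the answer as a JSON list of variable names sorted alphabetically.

Block summaries:
  L0 def {n,v} use ∅
  L1 def {e,n,v} use ∅
  L2 def {n,y} use ∅
  L3 def {v} use ∅
  L4 def {x,y} use ∅
  L5 def {u} use {n}

Live sets:
  live L0: ∅→{n}
  live L1: ∅→∅
  live L2: ∅→{n}
  live L3: {n}→{n}
  live L4: {n}→{n}
  live L5: {n}→∅

live-out(L2) = ["n"]

Answer: ["n"]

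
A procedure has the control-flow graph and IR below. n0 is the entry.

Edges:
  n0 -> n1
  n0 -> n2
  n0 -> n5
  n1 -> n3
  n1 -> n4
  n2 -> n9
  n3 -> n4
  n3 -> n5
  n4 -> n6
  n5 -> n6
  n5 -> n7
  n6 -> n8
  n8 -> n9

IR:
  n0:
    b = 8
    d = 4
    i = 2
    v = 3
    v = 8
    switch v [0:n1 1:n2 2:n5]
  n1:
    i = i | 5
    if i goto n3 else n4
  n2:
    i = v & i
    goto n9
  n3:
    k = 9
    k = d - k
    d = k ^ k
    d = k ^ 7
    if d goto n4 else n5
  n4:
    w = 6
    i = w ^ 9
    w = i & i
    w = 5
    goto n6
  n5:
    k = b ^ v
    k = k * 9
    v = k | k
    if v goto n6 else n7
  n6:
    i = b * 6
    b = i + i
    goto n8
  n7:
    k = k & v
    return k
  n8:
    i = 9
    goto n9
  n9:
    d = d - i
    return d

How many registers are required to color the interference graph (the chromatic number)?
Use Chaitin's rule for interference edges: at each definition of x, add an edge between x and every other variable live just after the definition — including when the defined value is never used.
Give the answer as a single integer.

def/use:
  n0: def={b,d,i,v} ue=∅
  n1: def={i} ue={i}
  n2: def={i} ue={i,v}
  n3: def={d,k} ue={d}
  n4: def={i,w} ue=∅
  n5: def={k,v} ue={b,v}
  n6: def={b,i} ue={b}
  n7: def={k} ue={k,v}
  n8: def={i} ue=∅
  n9: def={d} ue={d,i}

Liveness:
  n0 li=∅ lo={b,d,i,v}
  n1 li={b,d,i,v} lo={b,d,v}
  n2 li={d,i,v} lo={d,i}
  n3 li={b,d,v} lo={b,d,v}
  n4 li={b,d} lo={b,d}
  n5 li={b,d,v} lo={b,d,k,v}
  n6 li={b,d} lo={d}
  n7 li={k,v} lo=∅
  n8 li={d} lo={d,i}
  n9 li={d,i} lo=∅

Conflict graph:
  b: {d,i,k,v,w}
  d: {b,i,k,v,w}
  i: {b,d,v}
  k: {b,d,v}
  v: {b,d,i,k}
  w: {b,d}

Chromatic number:
  clique {b,d,i,v} ⇒ need ≥ 4
  assign b→r0 d→r1 i→r3 k→r3 v→r2 w→r2 — no edge inside a register ⇒ χ ≤ 4
  χ = 4

Answer: 4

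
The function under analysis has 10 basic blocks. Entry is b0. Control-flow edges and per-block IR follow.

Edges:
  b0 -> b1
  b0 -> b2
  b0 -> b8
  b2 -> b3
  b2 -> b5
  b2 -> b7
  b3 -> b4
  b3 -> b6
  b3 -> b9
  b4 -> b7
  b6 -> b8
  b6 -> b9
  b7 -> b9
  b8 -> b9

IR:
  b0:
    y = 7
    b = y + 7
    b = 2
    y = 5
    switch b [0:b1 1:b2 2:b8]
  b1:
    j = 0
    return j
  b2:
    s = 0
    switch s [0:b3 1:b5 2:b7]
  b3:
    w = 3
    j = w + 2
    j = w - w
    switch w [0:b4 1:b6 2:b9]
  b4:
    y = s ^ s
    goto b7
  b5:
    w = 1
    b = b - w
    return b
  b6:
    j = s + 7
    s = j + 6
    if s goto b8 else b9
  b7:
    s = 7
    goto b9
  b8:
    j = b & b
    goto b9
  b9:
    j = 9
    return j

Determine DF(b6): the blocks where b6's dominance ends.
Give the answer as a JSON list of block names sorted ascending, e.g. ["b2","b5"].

Answer: ["b8", "b9"]

Working:
idom tree: b1←b0 b2←b0 b3←b2 b4←b3 b5←b2 b6←b3 b7←b2 b8←b0 b9←b0
Join-block Dom:
  b7: preds {b2,b4}: {b0,b2} ∩ {b0,b2,b3,b4} = {b0,b2}; idom=b2
  b8: preds {b0,b6}: {b0} ∩ {b0,b2,b3,b6} = {b0}; idom=b0
  b9: preds {b3,b6,b7,b8}: {b0,b2,b3} ∩ {b0,b2,b3,b6} ∩ {b0,b2,b7} ∩ {b0,b8} = {b0}; idom=b0

Frontier:
  join b7 pred b2: · stop@b2
  join b7 pred b4: b4→b3 stop@b2
  join b8 pred b0: · stop@b0
  join b8 pred b6: b6→b3→b2 stop@b0
  join b9 pred b3: b3→b2 stop@b0
  join b9 pred b6: b6→b3→b2 stop@b0
  join b9 pred b7: b7→b2 stop@b0
  join b9 pred b8: b8 stop@b0
  DF(b0)=∅
  DF(b1)=∅
  DF(b2)={b8,b9}
  DF(b3)={b7,b8,b9}
  DF(b4)={b7}
  DF(b5)=∅
  DF(b6)={b8,b9}
  DF(b7)={b9}
  DF(b8)={b9}
  DF(b9)=∅

DF(b6) = ["b8", "b9"]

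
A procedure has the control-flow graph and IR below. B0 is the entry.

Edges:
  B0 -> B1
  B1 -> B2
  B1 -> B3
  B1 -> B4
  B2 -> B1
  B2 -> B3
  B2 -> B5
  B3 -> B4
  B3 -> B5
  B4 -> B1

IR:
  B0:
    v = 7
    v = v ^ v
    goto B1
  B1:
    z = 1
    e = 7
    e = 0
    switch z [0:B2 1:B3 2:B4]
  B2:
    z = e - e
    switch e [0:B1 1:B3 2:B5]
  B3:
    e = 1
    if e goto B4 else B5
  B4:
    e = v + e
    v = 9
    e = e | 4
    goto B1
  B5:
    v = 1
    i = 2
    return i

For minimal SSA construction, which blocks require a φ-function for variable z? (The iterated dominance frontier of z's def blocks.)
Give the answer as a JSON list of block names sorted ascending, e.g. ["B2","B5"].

idom tree: B1←B0 B2←B1 B3←B1 B4←B1 B5←B1
Dom∩ at merges:
  B1: preds {B0,B2,B4}: {B0} ∩ {B0,B1,B2} ∩ {B0,B1,B4} = {B0}; idom=B0
  B3: preds {B1,B2}: {B0,B1} ∩ {B0,B1,B2} = {B0,B1}; idom=B1
  B4: preds {B1,B3}: {B0,B1} ∩ {B0,B1,B3} = {B0,B1}; idom=B1
  B5: preds {B2,B3}: {B0,B1,B2} ∩ {B0,B1,B3} = {B0,B1}; idom=B1

DF derivation:
  B1←B0: walk · to B0
  B1←B2: walk B2→B1 to B0
  B1←B4: walk B4→B1 to B0
  B3←B1: walk · to B1
  B3←B2: walk B2 to B1
  B4←B1: walk · to B1
  B4←B3: walk B3 to B1
  B5←B2: walk B2 to B1
  B5←B3: walk B3 to B1
  B0: DF=∅
  B1: DF={B1}
  B2: DF={B1,B3,B5}
  B3: DF={B4,B5}
  B4: DF={B1}
  B5: DF=∅

φ for z: defs {B1,B2}
  DF⁺ = {B1,B3,B4,B5}

Answer: ["B1", "B3", "B4", "B5"]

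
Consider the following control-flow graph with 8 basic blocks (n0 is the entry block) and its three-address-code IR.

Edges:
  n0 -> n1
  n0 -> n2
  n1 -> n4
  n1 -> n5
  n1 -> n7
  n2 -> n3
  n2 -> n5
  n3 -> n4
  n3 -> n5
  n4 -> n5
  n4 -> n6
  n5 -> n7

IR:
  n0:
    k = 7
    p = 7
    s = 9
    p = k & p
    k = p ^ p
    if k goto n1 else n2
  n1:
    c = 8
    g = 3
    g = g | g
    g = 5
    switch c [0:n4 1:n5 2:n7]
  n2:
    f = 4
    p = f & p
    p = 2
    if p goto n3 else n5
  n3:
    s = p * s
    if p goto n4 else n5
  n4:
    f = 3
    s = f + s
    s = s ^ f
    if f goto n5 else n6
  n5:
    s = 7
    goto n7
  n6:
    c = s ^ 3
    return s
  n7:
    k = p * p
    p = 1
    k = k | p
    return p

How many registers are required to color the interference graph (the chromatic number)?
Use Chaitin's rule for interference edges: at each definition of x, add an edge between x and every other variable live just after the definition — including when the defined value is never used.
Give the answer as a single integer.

Answer: 4

Analysis:
Per-block:
  n0: {k,p,s} / ∅
  n1: {c,g} / ∅
  n2: {f,p} / {p}
  n3: {s} / {p,s}
  n4: {f,s} / {s}
  n5: {s} / ∅
  n6: {c} / {s}
  n7: {k,p} / {p}

Live sets:
  live n0: ∅→{p,s}
  live n1: {p,s}→{p,s}
  live n2: {p,s}→{p,s}
  live n3: {p,s}→{p,s}
  live n4: {p,s}→{p,s}
  live n5: {p}→{p}
  live n6: {s}→∅
  live n7: {p}→∅

Conflict graph:
  c: {g,p,s}
  f: {p,s}
  g: {c,p,s}
  k: {p,s}
  p: {c,f,g,k,s}
  s: {c,f,g,k,p}

Chromatic number:
  lower bound: {c,g,p,s} mutually conflict ⇒ χ ≥ 4
  4-colouring: R0={p}  R1={s}  R2={c,f,k}  R3={g}
  χ = 4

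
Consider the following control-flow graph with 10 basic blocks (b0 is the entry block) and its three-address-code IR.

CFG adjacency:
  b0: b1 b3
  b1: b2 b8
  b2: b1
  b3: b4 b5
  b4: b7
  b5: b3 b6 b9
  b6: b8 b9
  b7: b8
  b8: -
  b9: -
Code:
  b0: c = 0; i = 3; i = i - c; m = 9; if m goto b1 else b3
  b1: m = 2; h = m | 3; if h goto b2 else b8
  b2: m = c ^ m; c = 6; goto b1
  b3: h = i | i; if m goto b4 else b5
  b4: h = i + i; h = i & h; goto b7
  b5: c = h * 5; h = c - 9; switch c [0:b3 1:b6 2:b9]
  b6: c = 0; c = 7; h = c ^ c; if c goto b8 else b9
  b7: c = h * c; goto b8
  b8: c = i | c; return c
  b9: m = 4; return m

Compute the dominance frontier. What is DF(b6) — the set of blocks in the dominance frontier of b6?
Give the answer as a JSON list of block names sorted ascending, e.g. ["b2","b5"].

idom tree: b1←b0 b2←b1 b3←b0 b4←b3 b5←b3 b6←b5 b7←b4 b8←b0 b9←b5
Dom∩ at merges:
  b1: preds {b0,b2}: {b0} ∩ {b0,b1,b2} = {b0}; idom=b0
  b3: preds {b0,b5}: {b0} ∩ {b0,b3,b5} = {b0}; idom=b0
  b8: preds {b1,b6,b7}: {b0,b1} ∩ {b0,b3,b5,b6} ∩ {b0,b3,b4,b7} = {b0}; idom=b0
  b9: preds {b5,b6}: {b0,b3,b5} ∩ {b0,b3,b5,b6} = {b0,b3,b5}; idom=b5

Frontier:
  b1←b0: walk · to b0
  b1←b2: walk b2→b1 to b0
  b3←b0: walk · to b0
  b3←b5: walk b5→b3 to b0
  b8←b1: walk b1 to b0
  b8←b6: walk b6→b5→b3 to b0
  b8←b7: walk b7→b4→b3 to b0
  b9←b5: walk · to b5
  b9←b6: walk b6 to b5
  b0: DF=∅
  b1: DF={b1,b8}
  b2: DF={b1}
  b3: DF={b3,b8}
  b4: DF={b8}
  b5: DF={b3,b8}
  b6: DF={b8,b9}
  b7: DF={b8}
  b8: DF=∅
  b9: DF=∅

DF(b6) = ["b8", "b9"]

Answer: ["b8", "b9"]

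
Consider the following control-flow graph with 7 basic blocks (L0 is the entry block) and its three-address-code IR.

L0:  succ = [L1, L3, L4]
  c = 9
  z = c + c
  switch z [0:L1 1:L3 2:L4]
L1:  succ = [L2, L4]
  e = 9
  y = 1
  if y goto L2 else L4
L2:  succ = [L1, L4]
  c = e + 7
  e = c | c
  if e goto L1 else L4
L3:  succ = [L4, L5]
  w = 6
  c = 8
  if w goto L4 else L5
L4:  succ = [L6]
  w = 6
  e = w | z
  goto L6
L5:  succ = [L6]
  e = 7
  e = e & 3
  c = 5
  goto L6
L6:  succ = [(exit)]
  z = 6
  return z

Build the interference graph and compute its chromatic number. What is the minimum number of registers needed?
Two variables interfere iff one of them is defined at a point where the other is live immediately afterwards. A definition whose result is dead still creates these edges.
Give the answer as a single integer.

Answer: 3

Derivation:
Per-block:
  L0 def {c,z} use ∅
  L1 def {e,y} use ∅
  L2 def {c,e} use {e}
  L3 def {c,w} use ∅
  L4 def {e,w} use {z}
  L5 def {c,e} use ∅
  L6 def {z} use ∅

Liveness:
  live L0: ∅→{z}
  live L1: {z}→{e,z}
  live L2: {e,z}→{z}
  live L3: {z}→{z}
  live L4: {z}→∅
  live L5: ∅→∅
  live L6: ∅→∅

Interference:
  c: {w,z}
  e: {y,z}
  w: {c,z}
  y: {e,z}
  z: {c,e,w,y}

Registers:
  {c,w,z} pairwise interfere (3-clique) ⇒ χ ≥ 3
  assign c→R1 e→R1 w→R2 y→R2 z→R0 — no edge inside a register ⇒ χ ≤ 3
  χ = 3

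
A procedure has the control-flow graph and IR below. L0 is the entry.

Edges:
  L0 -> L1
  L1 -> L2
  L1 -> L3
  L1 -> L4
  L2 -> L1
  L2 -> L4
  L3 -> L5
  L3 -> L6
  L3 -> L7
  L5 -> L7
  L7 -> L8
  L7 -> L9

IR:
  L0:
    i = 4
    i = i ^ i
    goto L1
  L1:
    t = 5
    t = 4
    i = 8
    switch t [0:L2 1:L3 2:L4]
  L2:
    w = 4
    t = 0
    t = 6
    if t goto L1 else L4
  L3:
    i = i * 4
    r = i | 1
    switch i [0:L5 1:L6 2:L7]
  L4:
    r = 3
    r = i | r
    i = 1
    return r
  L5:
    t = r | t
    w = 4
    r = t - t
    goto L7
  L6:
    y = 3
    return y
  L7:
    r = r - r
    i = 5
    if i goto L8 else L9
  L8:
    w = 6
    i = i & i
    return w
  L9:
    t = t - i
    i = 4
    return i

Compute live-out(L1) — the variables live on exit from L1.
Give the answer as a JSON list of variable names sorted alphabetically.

Per-block:
  L0 def {i} use ∅
  L1 def {i,t} use ∅
  L2 def {t,w} use ∅
  L3 def {i,r} use {i}
  L4 def {i,r} use {i}
  L5 def {r,t,w} use {r,t}
  L6 def {y} use ∅
  L7 def {i,r} use {r}
  L8 def {i,w} use {i}
  L9 def {i,t} use {i,t}

Liveness:
  L0 li=∅ lo=∅
  L1 li=∅ lo={i,t}
  L2 li={i} lo={i}
  L3 li={i,t} lo={r,t}
  L4 li={i} lo=∅
  L5 li={r,t} lo={r,t}
  L6 li=∅ lo=∅
  L7 li={r,t} lo={i,t}
  L8 li={i} lo=∅
  L9 li={i,t} lo=∅

live-out(L1) = ["i", "t"]

Answer: ["i", "t"]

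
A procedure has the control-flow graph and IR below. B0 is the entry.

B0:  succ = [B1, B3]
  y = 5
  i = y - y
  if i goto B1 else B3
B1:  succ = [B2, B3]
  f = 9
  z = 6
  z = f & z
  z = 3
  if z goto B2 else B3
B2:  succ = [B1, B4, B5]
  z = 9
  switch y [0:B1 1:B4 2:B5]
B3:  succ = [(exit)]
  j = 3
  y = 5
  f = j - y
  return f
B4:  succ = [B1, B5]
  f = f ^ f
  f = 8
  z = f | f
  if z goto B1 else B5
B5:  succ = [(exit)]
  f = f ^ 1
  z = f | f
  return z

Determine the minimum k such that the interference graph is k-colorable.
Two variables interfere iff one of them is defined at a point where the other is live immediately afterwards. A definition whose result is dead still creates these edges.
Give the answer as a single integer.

Per-block:
  B0 def {i,y} use ∅
  B1 def {f,z} use ∅
  B2 def {z} use {y}
  B3 def {f,j,y} use ∅
  B4 def {f,z} use {f}
  B5 def {f,z} use {f}

Live sets:
  B0: in=∅ out={y}
  B1: in={y} out={f,y}
  B2: in={f,y} out={f,y}
  B3: in=∅ out=∅
  B4: in={f,y} out={f,y}
  B5: in={f} out=∅

Interfere edges:
  f — {y,z}
  i — {y}
  j — {y}
  y — {f,i,j,z}
  z — {f,y}

Registers:
  {f,y,z} pairwise interfere (3-clique) ⇒ χ ≥ 3
  3-colouring: r0={y}  r1={f,i,j}  r2={z}
  χ = 3

Answer: 3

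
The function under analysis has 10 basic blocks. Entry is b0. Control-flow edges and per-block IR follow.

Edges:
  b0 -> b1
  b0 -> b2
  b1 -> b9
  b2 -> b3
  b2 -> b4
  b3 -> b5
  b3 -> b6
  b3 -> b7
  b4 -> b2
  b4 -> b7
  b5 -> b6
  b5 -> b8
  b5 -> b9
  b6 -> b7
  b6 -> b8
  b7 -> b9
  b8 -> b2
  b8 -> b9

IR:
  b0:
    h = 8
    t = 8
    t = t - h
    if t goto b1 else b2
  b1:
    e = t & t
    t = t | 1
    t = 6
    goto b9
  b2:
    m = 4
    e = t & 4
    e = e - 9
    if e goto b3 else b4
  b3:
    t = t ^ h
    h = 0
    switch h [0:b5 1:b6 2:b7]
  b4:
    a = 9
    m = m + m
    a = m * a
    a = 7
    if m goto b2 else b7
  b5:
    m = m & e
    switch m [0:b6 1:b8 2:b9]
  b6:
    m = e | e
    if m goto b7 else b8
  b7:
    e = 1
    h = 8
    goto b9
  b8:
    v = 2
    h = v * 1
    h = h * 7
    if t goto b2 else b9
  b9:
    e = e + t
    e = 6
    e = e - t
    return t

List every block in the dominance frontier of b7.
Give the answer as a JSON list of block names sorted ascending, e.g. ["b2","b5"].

Answer: ["b9"]

Derivation:
idom tree: b1←b0 b2←b0 b3←b2 b4←b2 b5←b3 b6←b3 b7←b2 b8←b3 b9←b0
Dom∩ at merges:
  b2: preds {b0,b4,b8}: {b0} ∩ {b0,b2,b4} ∩ {b0,b2,b3,b8} = {b0}; idom=b0
  b6: preds {b3,b5}: {b0,b2,b3} ∩ {b0,b2,b3,b5} = {b0,b2,b3}; idom=b3
  b7: preds {b3,b4,b6}: {b0,b2,b3} ∩ {b0,b2,b4} ∩ {b0,b2,b3,b6} = {b0,b2}; idom=b2
  b8: preds {b5,b6}: {b0,b2,b3,b5} ∩ {b0,b2,b3,b6} = {b0,b2,b3}; idom=b3
  b9: preds {b1,b5,b7,b8}: {b0,b1} ∩ {b0,b2,b3,b5} ∩ {b0,b2,b7} ∩ {b0,b2,b3,b8} = {b0}; idom=b0

DF walk-up:
  join b2 pred b0: · stop@b0
  join b2 pred b4: b4→b2 stop@b0
  join b2 pred b8: b8→b3→b2 stop@b0
  join b6 pred b3: · stop@b3
  join b6 pred b5: b5 stop@b3
  join b7 pred b3: b3 stop@b2
  join b7 pred b4: b4 stop@b2
  join b7 pred b6: b6→b3 stop@b2
  join b8 pred b5: b5 stop@b3
  join b8 pred b6: b6 stop@b3
  join b9 pred b1: b1 stop@b0
  join b9 pred b5: b5→b3→b2 stop@b0
  join b9 pred b7: b7→b2 stop@b0
  join b9 pred b8: b8→b3→b2 stop@b0
  DF(b0)=∅
  DF(b1)={b9}
  DF(b2)={b2,b9}
  DF(b3)={b2,b7,b9}
  DF(b4)={b2,b7}
  DF(b5)={b6,b8,b9}
  DF(b6)={b7,b8}
  DF(b7)={b9}
  DF(b8)={b2,b9}
  DF(b9)=∅

DF(b7) = ["b9"]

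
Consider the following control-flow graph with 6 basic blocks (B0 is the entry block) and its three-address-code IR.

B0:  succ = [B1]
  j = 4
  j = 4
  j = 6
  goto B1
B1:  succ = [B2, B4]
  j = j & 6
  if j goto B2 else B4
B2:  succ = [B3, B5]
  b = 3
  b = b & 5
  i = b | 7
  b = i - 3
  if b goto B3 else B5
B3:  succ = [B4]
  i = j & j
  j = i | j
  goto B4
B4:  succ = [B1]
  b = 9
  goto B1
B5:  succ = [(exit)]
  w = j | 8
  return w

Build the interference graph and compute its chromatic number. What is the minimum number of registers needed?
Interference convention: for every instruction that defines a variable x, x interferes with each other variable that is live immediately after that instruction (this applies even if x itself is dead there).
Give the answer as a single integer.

def/use:
  B0 def {j} use ∅
  B1 def {j} use {j}
  B2 def {b,i} use ∅
  B3 def {i,j} use {j}
  B4 def {b} use ∅
  B5 def {w} use {j}

Live sets:
  live B0: ∅→{j}
  live B1: {j}→{j}
  live B2: {j}→{j}
  live B3: {j}→{j}
  live B4: {j}→{j}
  live B5: {j}→∅

Conflict graph:
  b — {j}
  i — {j}
  j — {b,i}
  w — ∅

Chromatic number:
  {b,j} pairwise interfere (2-clique) ⇒ χ ≥ 2
  assign b→R1 i→R1 j→R0 w→R0 — no edge inside a register ⇒ χ ≤ 2
  χ = 2

Answer: 2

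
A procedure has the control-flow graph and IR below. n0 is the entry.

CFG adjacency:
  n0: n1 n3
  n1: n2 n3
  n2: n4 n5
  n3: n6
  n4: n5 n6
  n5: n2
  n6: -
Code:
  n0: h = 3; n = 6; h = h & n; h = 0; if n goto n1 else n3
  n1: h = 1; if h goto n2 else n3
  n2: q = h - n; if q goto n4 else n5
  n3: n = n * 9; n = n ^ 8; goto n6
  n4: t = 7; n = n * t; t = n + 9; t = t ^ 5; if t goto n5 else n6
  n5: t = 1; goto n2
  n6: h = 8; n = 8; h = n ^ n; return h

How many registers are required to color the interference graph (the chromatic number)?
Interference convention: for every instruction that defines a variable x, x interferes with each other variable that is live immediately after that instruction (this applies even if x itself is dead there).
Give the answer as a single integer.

Block summaries:
  n0: def={h,n} ue=∅
  n1: def={h} ue=∅
  n2: def={q} ue={h,n}
  n3: def={n} ue={n}
  n4: def={n,t} ue={n}
  n5: def={t} ue=∅
  n6: def={h,n} ue=∅

Live sets:
  n0: in=∅ out={n}
  n1: in={n} out={h,n}
  n2: in={h,n} out={h,n}
  n3: in={n} out=∅
  n4: in={h,n} out={h,n}
  n5: in={h,n} out={h,n}
  n6: in=∅ out=∅

Interference:
  h: {n,q,t}
  n: {h,q,t}
  q: {h,n}
  t: {h,n}

Registers:
  clique {h,n,q} ⇒ need ≥ 3
  3-colouring: r0={h}  r1={n}  r2={q,t}
  χ = 3

Answer: 3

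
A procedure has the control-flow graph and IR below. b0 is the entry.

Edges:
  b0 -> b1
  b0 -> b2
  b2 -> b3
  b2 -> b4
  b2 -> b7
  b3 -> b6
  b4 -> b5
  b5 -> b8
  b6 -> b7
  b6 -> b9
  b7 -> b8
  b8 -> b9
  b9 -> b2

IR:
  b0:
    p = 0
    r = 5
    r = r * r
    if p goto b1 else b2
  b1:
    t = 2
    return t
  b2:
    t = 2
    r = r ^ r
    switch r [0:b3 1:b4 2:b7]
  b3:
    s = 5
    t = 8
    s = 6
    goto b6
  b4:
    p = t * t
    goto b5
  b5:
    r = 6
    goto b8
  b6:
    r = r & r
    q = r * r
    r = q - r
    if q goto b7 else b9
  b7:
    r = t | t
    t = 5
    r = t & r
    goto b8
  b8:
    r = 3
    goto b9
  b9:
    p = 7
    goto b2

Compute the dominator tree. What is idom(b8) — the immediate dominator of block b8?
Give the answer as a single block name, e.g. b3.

Answer: b2

Working:
idom tree: b1←b0 b2←b0 b3←b2 b4←b2 b5←b4 b6←b3 b7←b2 b8←b2 b9←b2
Dom at joins:
  b2: preds {b0,b9}: {b0} ∩ {b0,b2,b9} = {b0}; idom=b0
  b7: preds {b2,b6}: {b0,b2} ∩ {b0,b2,b3,b6} = {b0,b2}; idom=b2
  b8: preds {b5,b7}: {b0,b2,b4,b5} ∩ {b0,b2,b7} = {b0,b2}; idom=b2
  b9: preds {b6,b8}: {b0,b2,b3,b6} ∩ {b0,b2,b8} = {b0,b2}; idom=b2

idom(b8) = b2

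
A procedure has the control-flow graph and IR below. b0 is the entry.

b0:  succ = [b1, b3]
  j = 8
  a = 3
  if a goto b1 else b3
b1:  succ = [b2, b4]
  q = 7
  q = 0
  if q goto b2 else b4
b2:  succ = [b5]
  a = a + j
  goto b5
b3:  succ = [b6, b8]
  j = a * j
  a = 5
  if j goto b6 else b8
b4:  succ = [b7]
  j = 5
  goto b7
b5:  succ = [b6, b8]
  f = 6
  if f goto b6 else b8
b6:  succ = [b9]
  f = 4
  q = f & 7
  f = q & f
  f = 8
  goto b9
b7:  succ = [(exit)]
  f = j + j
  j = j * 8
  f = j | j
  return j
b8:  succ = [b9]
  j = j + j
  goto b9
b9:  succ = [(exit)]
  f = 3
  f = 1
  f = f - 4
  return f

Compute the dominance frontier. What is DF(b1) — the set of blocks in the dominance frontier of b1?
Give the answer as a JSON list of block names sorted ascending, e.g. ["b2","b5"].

Answer: ["b6", "b8"]

Derivation:
idom tree: b1←b0 b2←b1 b3←b0 b4←b1 b5←b2 b6←b0 b7←b4 b8←b0 b9←b0
Dom∩ at merges:
  b6: preds {b3,b5}: {b0,b3} ∩ {b0,b1,b2,b5} = {b0}; idom=b0
  b8: preds {b3,b5}: {b0,b3} ∩ {b0,b1,b2,b5} = {b0}; idom=b0
  b9: preds {b6,b8}: {b0,b6} ∩ {b0,b8} = {b0}; idom=b0

DF derivation:
  join b6 pred b3: b3 stop@b0
  join b6 pred b5: b5→b2→b1 stop@b0
  join b8 pred b3: b3 stop@b0
  join b8 pred b5: b5→b2→b1 stop@b0
  join b9 pred b6: b6 stop@b0
  join b9 pred b8: b8 stop@b0
  b0: DF=∅
  b1: DF={b6,b8}
  b2: DF={b6,b8}
  b3: DF={b6,b8}
  b4: DF=∅
  b5: DF={b6,b8}
  b6: DF={b9}
  b7: DF=∅
  b8: DF={b9}
  b9: DF=∅

DF(b1) = ["b6", "b8"]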